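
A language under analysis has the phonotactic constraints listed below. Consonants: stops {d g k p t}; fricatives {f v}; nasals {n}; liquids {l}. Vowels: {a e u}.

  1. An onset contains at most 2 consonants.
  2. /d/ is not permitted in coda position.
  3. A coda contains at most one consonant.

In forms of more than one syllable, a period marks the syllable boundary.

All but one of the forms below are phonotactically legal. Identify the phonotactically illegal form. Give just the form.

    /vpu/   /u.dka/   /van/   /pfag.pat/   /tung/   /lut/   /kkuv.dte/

/vpu/ — σ1 onset /vp/ (2C), coda /∅/ ok → phonotactically legal
/u.dka/ — σ1 onset /∅/, coda /∅/ ok; σ2 onset /dk/ (2C), coda /∅/ ok → phonotactically legal
/van/ — σ1 onset /v/, coda /n/ ok → phonotactically legal
/pfag.pat/ — σ1 onset /pf/ (2C), coda /g/ ok; σ2 onset /p/, coda /t/ ok → phonotactically legal
/tung/ — violates constraint 3: syllable 1 coda /ng/ has 2 consonants (> 1) → phonotactically illegal
/lut/ — σ1 onset /l/, coda /t/ ok → phonotactically legal
/kkuv.dte/ — σ1 onset /kk/ (2C), coda /v/ ok; σ2 onset /dt/ (2C), coda /∅/ ok → phonotactically legal

/tung/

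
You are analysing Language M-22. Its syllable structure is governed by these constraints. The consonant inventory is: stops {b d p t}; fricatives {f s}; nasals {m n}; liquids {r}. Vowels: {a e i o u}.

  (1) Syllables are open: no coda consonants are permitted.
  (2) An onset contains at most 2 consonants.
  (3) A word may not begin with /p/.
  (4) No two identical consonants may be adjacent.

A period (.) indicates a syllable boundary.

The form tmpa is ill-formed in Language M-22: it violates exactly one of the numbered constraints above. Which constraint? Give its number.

tmpa: syllable 1 onset /tmp/ has 3 consonants (> 2).
This is a violation of constraint 2: "An onset contains at most 2 consonants."
The remaining constraints (1, 3, 4) are satisfied.

2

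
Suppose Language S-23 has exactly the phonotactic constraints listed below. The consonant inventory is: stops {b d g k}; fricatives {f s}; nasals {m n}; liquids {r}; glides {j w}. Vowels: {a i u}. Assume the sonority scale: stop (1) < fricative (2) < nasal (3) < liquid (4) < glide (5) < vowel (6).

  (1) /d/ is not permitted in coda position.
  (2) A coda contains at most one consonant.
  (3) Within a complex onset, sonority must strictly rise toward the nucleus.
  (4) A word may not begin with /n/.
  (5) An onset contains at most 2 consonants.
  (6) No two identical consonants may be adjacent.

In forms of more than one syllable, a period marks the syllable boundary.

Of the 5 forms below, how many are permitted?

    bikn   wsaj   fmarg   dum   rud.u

1

bikn — violates constraint 2: syllable 1 coda /kn/ has 2 consonants (> 1) → not permitted
wsaj — violates constraint 3: syllable 1 onset /ws/: /w/ (glide, 5) → /s/ (fricative, 2) does not rise → not permitted
fmarg — violates constraint 2: syllable 1 coda /rg/ has 2 consonants (> 1) → not permitted
dum — σ1 onset /d/, coda /m/ ok → permitted
rud.u — violates constraint 1: syllable 1 coda contains /d/ → not permitted
Permitted: dum → 1.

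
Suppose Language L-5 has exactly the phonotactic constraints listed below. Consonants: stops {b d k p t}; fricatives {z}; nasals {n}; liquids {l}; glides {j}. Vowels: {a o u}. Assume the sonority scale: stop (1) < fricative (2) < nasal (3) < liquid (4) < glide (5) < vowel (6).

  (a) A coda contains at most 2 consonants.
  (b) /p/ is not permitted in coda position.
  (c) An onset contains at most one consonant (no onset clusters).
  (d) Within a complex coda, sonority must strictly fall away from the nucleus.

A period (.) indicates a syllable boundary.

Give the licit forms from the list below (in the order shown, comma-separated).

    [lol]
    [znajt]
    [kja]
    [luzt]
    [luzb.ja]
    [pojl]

[lol], [luzt], [luzb.ja], [pojl]

[lol] — σ1 onset /l/, coda /l/ ok → licit
[znajt] — violates constraint (c): syllable 1 onset /zn/ has 2 consonants (> 1) → illicit
[kja] — violates constraint (c): syllable 1 onset /kj/ has 2 consonants (> 1) → illicit
[luzt] — σ1 onset /l/, coda /zt/ (2→1 falls) ok → licit
[luzb.ja] — σ1 onset /l/, coda /zb/ (2→1 falls) ok; σ2 onset /j/, coda /∅/ ok → licit
[pojl] — σ1 onset /p/, coda /jl/ (5→4 falls) ok → licit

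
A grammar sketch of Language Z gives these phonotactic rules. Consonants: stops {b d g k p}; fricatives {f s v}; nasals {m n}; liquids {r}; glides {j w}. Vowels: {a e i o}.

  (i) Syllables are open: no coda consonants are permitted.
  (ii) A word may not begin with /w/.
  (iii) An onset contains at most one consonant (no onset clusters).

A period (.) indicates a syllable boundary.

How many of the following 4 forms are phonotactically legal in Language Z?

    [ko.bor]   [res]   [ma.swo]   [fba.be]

0

[ko.bor] — violates constraint (i): syllable 2 coda /r/ has 1 consonant (> 0) → phonotactically illegal
[res] — violates constraint (i): syllable 1 coda /s/ has 1 consonant (> 0) → phonotactically illegal
[ma.swo] — violates constraint (iii): syllable 2 onset /sw/ has 2 consonants (> 1) → phonotactically illegal
[fba.be] — violates constraint (iii): syllable 1 onset /fb/ has 2 consonants (> 1) → phonotactically illegal
No form is phonotactically legal → 0.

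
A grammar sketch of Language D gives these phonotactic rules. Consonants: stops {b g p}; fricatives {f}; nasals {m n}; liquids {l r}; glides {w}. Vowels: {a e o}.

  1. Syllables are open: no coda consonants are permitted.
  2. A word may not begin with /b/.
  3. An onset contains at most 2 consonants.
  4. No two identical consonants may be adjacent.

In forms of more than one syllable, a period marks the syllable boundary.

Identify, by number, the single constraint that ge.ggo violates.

ge.ggo: adjacent identical consonants /gg/.
This is a violation of constraint 4: "No two identical consonants may be adjacent."
The remaining constraints (1, 2, 3) are satisfied.

4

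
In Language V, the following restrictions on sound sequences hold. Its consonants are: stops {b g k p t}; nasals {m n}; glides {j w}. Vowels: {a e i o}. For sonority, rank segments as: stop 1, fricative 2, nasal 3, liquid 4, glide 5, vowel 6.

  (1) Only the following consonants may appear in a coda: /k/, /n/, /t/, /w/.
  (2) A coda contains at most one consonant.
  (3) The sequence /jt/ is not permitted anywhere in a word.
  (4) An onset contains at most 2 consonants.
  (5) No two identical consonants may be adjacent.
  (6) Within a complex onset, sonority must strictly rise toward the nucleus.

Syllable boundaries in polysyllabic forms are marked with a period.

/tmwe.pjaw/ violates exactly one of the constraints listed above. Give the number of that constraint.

/tmwe.pjaw/: syllable 1 onset /tmw/ has 3 consonants (> 2).
This is a violation of constraint 4: "An onset contains at most 2 consonants."
The remaining constraints (1, 2, 3, 5, 6) are satisfied.

4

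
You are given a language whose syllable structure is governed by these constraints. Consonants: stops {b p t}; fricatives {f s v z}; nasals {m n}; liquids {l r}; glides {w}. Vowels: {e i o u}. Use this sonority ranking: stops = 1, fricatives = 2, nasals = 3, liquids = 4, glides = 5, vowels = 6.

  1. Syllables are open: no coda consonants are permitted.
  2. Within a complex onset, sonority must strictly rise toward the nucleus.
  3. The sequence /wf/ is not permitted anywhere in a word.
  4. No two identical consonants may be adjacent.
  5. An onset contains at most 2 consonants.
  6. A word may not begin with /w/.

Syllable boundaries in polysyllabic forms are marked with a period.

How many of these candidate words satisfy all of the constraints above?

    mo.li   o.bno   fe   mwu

mo.li — σ1 onset /m/, coda /∅/ ok; σ2 onset /l/, coda /∅/ ok → licit
o.bno — σ1 onset /∅/, coda /∅/ ok; σ2 onset /bn/ (1→3 rises), coda /∅/ ok → licit
fe — σ1 onset /f/, coda /∅/ ok → licit
mwu — σ1 onset /mw/ (3→5 rises), coda /∅/ ok → licit
Licit: mo.li, o.bno, fe, mwu → 4.

4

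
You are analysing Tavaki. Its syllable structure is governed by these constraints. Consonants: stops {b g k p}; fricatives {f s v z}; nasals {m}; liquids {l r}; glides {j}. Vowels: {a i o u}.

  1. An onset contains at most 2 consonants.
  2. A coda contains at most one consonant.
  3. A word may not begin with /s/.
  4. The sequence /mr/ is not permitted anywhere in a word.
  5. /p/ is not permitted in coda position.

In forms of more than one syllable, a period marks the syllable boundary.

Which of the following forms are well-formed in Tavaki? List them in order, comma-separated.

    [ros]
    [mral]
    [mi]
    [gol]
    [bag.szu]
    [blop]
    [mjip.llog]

[ros] — σ1 onset /r/, coda /s/ ok → well-formed
[mral] — violates constraint 4: contains banned sequence /mr/ → ill-formed
[mi] — σ1 onset /m/, coda /∅/ ok → well-formed
[gol] — σ1 onset /g/, coda /l/ ok → well-formed
[bag.szu] — σ1 onset /b/, coda /g/ ok; σ2 onset /sz/ (2C), coda /∅/ ok → well-formed
[blop] — violates constraint 5: syllable 1 coda contains /p/ → ill-formed
[mjip.llog] — violates constraint 5: syllable 1 coda contains /p/ → ill-formed

[ros], [mi], [gol], [bag.szu]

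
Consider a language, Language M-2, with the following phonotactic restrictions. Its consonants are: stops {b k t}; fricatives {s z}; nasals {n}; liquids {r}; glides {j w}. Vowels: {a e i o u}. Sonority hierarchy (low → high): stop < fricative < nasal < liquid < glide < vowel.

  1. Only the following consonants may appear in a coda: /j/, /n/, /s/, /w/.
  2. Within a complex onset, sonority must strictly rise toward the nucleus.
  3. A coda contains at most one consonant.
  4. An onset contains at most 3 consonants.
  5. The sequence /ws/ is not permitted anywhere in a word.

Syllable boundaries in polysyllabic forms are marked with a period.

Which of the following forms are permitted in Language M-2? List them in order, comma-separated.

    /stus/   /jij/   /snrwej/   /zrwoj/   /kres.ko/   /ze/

/stus/ — violates constraint 2: syllable 1 onset /st/: /s/ (fricative, 2) → /t/ (stop, 1) does not rise → not permitted
/jij/ — σ1 onset /j/, coda /j/ ok → permitted
/snrwej/ — violates constraint 4: syllable 1 onset /snrw/ has 4 consonants (> 3) → not permitted
/zrwoj/ — σ1 onset /zrw/ (2→4→5 rises), coda /j/ ok → permitted
/kres.ko/ — σ1 onset /kr/ (1→4 rises), coda /s/ ok; σ2 onset /k/, coda /∅/ ok → permitted
/ze/ — σ1 onset /z/, coda /∅/ ok → permitted

/jij/, /zrwoj/, /kres.ko/, /ze/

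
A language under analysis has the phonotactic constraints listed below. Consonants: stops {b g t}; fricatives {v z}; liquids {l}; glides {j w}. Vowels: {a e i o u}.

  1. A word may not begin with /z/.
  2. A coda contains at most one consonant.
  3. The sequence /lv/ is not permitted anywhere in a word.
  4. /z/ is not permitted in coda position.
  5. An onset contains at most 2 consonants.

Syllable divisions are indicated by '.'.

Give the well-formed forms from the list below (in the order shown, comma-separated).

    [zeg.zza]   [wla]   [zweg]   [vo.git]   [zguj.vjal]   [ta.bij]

[zeg.zza] — violates constraint 1: word begins with /z/ → ill-formed
[wla] — σ1 onset /wl/ (2C), coda /∅/ ok → well-formed
[zweg] — violates constraint 1: word begins with /z/ → ill-formed
[vo.git] — σ1 onset /v/, coda /∅/ ok; σ2 onset /g/, coda /t/ ok → well-formed
[zguj.vjal] — violates constraint 1: word begins with /z/ → ill-formed
[ta.bij] — σ1 onset /t/, coda /∅/ ok; σ2 onset /b/, coda /j/ ok → well-formed

[wla], [vo.git], [ta.bij]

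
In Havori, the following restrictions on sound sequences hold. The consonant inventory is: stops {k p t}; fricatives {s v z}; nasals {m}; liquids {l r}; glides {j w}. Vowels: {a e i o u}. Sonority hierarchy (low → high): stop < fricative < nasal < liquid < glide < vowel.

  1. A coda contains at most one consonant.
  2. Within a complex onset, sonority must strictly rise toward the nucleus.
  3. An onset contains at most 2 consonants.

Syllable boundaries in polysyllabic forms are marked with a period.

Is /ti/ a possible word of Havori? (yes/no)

yes

/ti/ — σ1 onset /t/, coda /∅/ ok → well-formed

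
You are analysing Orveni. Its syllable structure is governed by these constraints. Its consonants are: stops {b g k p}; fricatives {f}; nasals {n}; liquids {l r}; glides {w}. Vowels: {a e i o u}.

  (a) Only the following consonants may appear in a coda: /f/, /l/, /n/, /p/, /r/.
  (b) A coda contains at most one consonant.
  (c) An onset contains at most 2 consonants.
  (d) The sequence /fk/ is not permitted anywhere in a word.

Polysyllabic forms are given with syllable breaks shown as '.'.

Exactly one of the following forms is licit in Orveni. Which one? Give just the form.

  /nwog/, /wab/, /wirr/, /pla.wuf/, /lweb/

/pla.wuf/

/nwog/ — violates constraint (a): syllable 1 coda contains /g/, which is not a licensed coda consonant → illicit
/wab/ — violates constraint (a): syllable 1 coda contains /b/, which is not a licensed coda consonant → illicit
/wirr/ — violates constraint (b): syllable 1 coda /rr/ has 2 consonants (> 1) → illicit
/pla.wuf/ — σ1 onset /pl/ (2C), coda /∅/ ok; σ2 onset /w/, coda /f/ ok → licit
/lweb/ — violates constraint (a): syllable 1 coda contains /b/, which is not a licensed coda consonant → illicit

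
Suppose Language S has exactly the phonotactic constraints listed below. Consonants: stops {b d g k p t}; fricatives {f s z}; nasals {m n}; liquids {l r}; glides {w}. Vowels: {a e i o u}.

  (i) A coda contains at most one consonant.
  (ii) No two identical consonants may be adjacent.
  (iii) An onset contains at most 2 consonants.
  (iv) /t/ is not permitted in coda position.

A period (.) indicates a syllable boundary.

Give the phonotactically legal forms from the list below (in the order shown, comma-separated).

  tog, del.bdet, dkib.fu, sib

tog — σ1 onset /t/, coda /g/ ok → phonotactically legal
del.bdet — violates constraint (iv): syllable 2 coda contains /t/ → phonotactically illegal
dkib.fu — σ1 onset /dk/ (2C), coda /b/ ok; σ2 onset /f/, coda /∅/ ok → phonotactically legal
sib — σ1 onset /s/, coda /b/ ok → phonotactically legal

tog, dkib.fu, sib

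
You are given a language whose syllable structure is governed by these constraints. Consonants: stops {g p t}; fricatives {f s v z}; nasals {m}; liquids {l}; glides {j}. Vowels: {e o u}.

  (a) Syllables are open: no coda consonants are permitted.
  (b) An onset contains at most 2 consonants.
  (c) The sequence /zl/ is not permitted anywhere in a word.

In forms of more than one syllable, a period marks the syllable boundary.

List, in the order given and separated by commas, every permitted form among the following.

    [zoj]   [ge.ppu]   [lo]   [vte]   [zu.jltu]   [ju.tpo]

[ge.ppu], [lo], [vte], [ju.tpo]

[zoj] — violates constraint (a): syllable 1 coda /j/ has 1 consonant (> 0) → not permitted
[ge.ppu] — σ1 onset /g/, coda /∅/ ok; σ2 onset /pp/ (2C), coda /∅/ ok → permitted
[lo] — σ1 onset /l/, coda /∅/ ok → permitted
[vte] — σ1 onset /vt/ (2C), coda /∅/ ok → permitted
[zu.jltu] — violates constraint (b): syllable 2 onset /jlt/ has 3 consonants (> 2) → not permitted
[ju.tpo] — σ1 onset /j/, coda /∅/ ok; σ2 onset /tp/ (2C), coda /∅/ ok → permitted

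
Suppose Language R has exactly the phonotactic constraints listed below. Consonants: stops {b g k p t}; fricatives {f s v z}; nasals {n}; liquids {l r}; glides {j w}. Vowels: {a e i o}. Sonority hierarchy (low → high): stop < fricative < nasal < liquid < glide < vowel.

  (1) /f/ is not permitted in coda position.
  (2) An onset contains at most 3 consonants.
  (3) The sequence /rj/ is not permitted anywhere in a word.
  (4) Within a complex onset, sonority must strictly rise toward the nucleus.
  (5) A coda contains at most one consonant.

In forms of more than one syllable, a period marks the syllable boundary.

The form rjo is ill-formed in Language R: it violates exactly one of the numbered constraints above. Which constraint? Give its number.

3

rjo: contains banned sequence /rj/.
This is a violation of constraint 3: "The sequence /rj/ is not permitted anywhere in a word."
The remaining constraints (1, 2, 4, 5) are satisfied.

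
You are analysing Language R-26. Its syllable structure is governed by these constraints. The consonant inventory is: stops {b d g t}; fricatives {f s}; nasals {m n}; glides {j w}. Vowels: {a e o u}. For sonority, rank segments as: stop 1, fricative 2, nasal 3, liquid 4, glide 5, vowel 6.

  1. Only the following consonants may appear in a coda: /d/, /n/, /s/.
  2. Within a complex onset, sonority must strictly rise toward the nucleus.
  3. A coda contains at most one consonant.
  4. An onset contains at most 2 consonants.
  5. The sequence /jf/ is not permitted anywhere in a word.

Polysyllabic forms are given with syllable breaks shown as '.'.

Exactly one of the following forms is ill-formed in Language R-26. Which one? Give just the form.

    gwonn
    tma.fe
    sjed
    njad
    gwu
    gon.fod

gwonn

gwonn — violates constraint 3: syllable 1 coda /nn/ has 2 consonants (> 1) → ill-formed
tma.fe — σ1 onset /tm/ (1→3 rises), coda /∅/ ok; σ2 onset /f/, coda /∅/ ok → well-formed
sjed — σ1 onset /sj/ (2→5 rises), coda /d/ ok → well-formed
njad — σ1 onset /nj/ (3→5 rises), coda /d/ ok → well-formed
gwu — σ1 onset /gw/ (1→5 rises), coda /∅/ ok → well-formed
gon.fod — σ1 onset /g/, coda /n/ ok; σ2 onset /f/, coda /d/ ok → well-formed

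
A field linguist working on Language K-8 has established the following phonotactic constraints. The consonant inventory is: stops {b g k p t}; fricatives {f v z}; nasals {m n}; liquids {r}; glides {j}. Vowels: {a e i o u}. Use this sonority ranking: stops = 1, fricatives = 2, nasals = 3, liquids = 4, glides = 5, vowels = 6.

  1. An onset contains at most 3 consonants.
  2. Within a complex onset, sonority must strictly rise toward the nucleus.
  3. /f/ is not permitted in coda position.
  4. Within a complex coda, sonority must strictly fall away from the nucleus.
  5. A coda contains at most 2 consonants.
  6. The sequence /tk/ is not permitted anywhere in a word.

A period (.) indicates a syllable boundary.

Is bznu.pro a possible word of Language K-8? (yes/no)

yes

bznu.pro — σ1 onset /bzn/ (1→2→3 rises), coda /∅/ ok; σ2 onset /pr/ (1→4 rises), coda /∅/ ok → permitted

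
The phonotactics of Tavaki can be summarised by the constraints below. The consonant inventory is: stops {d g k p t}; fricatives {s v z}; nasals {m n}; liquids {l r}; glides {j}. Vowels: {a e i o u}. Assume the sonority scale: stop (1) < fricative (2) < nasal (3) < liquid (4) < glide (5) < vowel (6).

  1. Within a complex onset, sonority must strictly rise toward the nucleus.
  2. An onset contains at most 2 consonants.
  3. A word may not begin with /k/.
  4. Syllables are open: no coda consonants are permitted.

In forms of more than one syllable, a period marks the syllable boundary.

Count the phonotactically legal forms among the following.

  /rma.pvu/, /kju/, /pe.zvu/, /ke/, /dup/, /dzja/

/rma.pvu/ — violates constraint 1: syllable 1 onset /rm/: /r/ (liquid, 4) → /m/ (nasal, 3) does not rise → phonotactically illegal
/kju/ — violates constraint 3: word begins with /k/ → phonotactically illegal
/pe.zvu/ — violates constraint 1: syllable 2 onset /zv/: /z/ (fricative, 2) → /v/ (fricative, 2) does not rise → phonotactically illegal
/ke/ — violates constraint 3: word begins with /k/ → phonotactically illegal
/dup/ — violates constraint 4: syllable 1 coda /p/ has 1 consonant (> 0) → phonotactically illegal
/dzja/ — violates constraint 2: syllable 1 onset /dzj/ has 3 consonants (> 2) → phonotactically illegal
No form is phonotactically legal → 0.

0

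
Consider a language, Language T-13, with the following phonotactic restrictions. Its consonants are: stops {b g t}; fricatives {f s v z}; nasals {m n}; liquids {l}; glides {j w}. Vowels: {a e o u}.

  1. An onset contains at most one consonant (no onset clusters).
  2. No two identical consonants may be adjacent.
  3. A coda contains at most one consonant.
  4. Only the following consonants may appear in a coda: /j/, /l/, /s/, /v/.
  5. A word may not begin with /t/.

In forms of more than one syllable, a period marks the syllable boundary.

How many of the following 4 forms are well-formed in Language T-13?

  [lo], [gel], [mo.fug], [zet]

2

[lo] — σ1 onset /l/, coda /∅/ ok → well-formed
[gel] — σ1 onset /g/, coda /l/ ok → well-formed
[mo.fug] — violates constraint 4: syllable 2 coda contains /g/, which is not a licensed coda consonant → ill-formed
[zet] — violates constraint 4: syllable 1 coda contains /t/, which is not a licensed coda consonant → ill-formed
Well-formed: [lo], [gel] → 2.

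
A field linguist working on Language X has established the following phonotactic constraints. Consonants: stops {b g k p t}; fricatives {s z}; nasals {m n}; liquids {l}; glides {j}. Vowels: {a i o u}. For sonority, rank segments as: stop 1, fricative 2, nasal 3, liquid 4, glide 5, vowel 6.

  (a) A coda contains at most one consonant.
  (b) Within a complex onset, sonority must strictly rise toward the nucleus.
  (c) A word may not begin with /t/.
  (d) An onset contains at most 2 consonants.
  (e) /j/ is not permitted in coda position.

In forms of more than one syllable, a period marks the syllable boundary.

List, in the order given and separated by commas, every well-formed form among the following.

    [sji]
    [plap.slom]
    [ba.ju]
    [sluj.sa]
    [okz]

[sji], [plap.slom], [ba.ju]

[sji] — σ1 onset /sj/ (2→5 rises), coda /∅/ ok → well-formed
[plap.slom] — σ1 onset /pl/ (1→4 rises), coda /p/ ok; σ2 onset /sl/ (2→4 rises), coda /m/ ok → well-formed
[ba.ju] — σ1 onset /b/, coda /∅/ ok; σ2 onset /j/, coda /∅/ ok → well-formed
[sluj.sa] — violates constraint (e): syllable 1 coda contains /j/ → ill-formed
[okz] — violates constraint (a): syllable 1 coda /kz/ has 2 consonants (> 1) → ill-formed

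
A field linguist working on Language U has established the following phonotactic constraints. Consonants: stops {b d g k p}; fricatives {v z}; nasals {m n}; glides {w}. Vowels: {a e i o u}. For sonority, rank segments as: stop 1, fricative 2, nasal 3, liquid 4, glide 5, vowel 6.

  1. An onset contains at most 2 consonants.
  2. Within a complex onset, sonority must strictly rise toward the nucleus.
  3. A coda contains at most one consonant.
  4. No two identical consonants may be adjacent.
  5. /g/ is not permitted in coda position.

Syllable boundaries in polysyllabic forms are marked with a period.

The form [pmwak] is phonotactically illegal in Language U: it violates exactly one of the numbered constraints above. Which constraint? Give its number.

1

[pmwak]: syllable 1 onset /pmw/ has 3 consonants (> 2).
This is a violation of constraint 1: "An onset contains at most 2 consonants."
The remaining constraints (2, 3, 4, 5) are satisfied.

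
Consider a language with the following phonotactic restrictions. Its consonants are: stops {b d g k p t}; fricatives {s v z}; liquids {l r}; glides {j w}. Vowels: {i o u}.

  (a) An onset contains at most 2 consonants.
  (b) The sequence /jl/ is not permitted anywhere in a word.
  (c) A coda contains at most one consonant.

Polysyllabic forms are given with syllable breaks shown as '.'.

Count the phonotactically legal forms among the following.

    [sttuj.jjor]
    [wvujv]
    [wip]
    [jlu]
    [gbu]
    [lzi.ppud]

[sttuj.jjor] — violates constraint (a): syllable 1 onset /stt/ has 3 consonants (> 2) → phonotactically illegal
[wvujv] — violates constraint (c): syllable 1 coda /jv/ has 2 consonants (> 1) → phonotactically illegal
[wip] — σ1 onset /w/, coda /p/ ok → phonotactically legal
[jlu] — violates constraint (b): contains banned sequence /jl/ → phonotactically illegal
[gbu] — σ1 onset /gb/ (2C), coda /∅/ ok → phonotactically legal
[lzi.ppud] — σ1 onset /lz/ (2C), coda /∅/ ok; σ2 onset /pp/ (2C), coda /d/ ok → phonotactically legal
Phonotactically legal: [wip], [gbu], [lzi.ppud] → 3.

3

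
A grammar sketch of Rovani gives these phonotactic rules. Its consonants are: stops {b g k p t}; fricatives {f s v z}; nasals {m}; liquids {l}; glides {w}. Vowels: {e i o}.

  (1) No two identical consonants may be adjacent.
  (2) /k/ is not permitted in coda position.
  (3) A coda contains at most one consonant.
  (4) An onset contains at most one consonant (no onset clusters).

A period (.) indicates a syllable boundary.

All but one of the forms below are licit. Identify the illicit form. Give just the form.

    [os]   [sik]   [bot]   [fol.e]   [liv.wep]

[os] — σ1 onset /∅/, coda /s/ ok → licit
[sik] — violates constraint 2: syllable 1 coda contains /k/ → illicit
[bot] — σ1 onset /b/, coda /t/ ok → licit
[fol.e] — σ1 onset /f/, coda /l/ ok; σ2 onset /∅/, coda /∅/ ok → licit
[liv.wep] — σ1 onset /l/, coda /v/ ok; σ2 onset /w/, coda /p/ ok → licit

[sik]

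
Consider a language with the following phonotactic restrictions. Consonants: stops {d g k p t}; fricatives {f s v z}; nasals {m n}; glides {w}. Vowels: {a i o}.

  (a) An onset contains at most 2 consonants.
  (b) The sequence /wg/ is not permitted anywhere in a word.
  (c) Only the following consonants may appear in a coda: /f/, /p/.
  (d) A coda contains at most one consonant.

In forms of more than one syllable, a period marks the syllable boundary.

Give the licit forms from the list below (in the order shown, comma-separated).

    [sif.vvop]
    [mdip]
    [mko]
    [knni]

[sif.vvop] — σ1 onset /s/, coda /f/ ok; σ2 onset /vv/ (2C), coda /p/ ok → licit
[mdip] — σ1 onset /md/ (2C), coda /p/ ok → licit
[mko] — σ1 onset /mk/ (2C), coda /∅/ ok → licit
[knni] — violates constraint (a): syllable 1 onset /knn/ has 3 consonants (> 2) → illicit

[sif.vvop], [mdip], [mko]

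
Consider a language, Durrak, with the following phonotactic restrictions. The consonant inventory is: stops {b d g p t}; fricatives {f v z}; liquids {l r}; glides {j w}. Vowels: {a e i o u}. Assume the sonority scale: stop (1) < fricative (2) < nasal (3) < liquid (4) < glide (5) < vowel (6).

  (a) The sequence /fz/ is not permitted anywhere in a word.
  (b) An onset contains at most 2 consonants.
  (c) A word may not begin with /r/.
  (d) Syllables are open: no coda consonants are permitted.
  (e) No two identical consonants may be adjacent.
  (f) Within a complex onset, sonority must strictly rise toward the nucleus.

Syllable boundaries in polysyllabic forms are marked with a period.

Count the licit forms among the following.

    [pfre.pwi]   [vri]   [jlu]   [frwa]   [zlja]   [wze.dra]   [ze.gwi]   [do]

[pfre.pwi] — violates constraint (b): syllable 1 onset /pfr/ has 3 consonants (> 2) → illicit
[vri] — σ1 onset /vr/ (2→4 rises), coda /∅/ ok → licit
[jlu] — violates constraint (f): syllable 1 onset /jl/: /j/ (glide, 5) → /l/ (liquid, 4) does not rise → illicit
[frwa] — violates constraint (b): syllable 1 onset /frw/ has 3 consonants (> 2) → illicit
[zlja] — violates constraint (b): syllable 1 onset /zlj/ has 3 consonants (> 2) → illicit
[wze.dra] — violates constraint (f): syllable 1 onset /wz/: /w/ (glide, 5) → /z/ (fricative, 2) does not rise → illicit
[ze.gwi] — σ1 onset /z/, coda /∅/ ok; σ2 onset /gw/ (1→5 rises), coda /∅/ ok → licit
[do] — σ1 onset /d/, coda /∅/ ok → licit
Licit: [vri], [ze.gwi], [do] → 3.

3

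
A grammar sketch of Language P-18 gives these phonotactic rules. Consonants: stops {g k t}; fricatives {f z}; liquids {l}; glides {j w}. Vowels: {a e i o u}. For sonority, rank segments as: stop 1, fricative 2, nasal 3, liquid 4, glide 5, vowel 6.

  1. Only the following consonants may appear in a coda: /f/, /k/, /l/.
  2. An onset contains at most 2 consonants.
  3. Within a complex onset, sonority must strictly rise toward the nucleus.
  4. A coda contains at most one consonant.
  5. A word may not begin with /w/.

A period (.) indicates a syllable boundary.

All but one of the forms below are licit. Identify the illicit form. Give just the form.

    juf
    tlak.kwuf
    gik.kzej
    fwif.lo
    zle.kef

gik.kzej

juf — σ1 onset /j/, coda /f/ ok → licit
tlak.kwuf — σ1 onset /tl/ (1→4 rises), coda /k/ ok; σ2 onset /kw/ (1→5 rises), coda /f/ ok → licit
gik.kzej — violates constraint 1: syllable 2 coda contains /j/, which is not a licensed coda consonant → illicit
fwif.lo — σ1 onset /fw/ (2→5 rises), coda /f/ ok; σ2 onset /l/, coda /∅/ ok → licit
zle.kef — σ1 onset /zl/ (2→4 rises), coda /∅/ ok; σ2 onset /k/, coda /f/ ok → licit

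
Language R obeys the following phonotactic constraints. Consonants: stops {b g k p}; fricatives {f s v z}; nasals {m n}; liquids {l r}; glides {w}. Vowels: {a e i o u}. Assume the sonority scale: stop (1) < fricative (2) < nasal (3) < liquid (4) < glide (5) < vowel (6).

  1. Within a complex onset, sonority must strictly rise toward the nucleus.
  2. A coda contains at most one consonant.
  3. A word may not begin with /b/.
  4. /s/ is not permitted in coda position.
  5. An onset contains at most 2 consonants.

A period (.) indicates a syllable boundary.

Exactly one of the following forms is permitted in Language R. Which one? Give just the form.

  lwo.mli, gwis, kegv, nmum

lwo.mli — σ1 onset /lw/ (4→5 rises), coda /∅/ ok; σ2 onset /ml/ (3→4 rises), coda /∅/ ok → permitted
gwis — violates constraint 4: syllable 1 coda contains /s/ → not permitted
kegv — violates constraint 2: syllable 1 coda /gv/ has 2 consonants (> 1) → not permitted
nmum — violates constraint 1: syllable 1 onset /nm/: /n/ (nasal, 3) → /m/ (nasal, 3) does not rise → not permitted

lwo.mli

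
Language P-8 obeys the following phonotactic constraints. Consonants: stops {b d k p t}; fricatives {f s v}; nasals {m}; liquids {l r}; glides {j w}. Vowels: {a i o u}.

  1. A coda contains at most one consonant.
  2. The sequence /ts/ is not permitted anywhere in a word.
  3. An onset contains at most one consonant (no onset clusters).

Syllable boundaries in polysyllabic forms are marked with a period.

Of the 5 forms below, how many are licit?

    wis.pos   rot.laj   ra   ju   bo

5

wis.pos — σ1 onset /w/, coda /s/ ok; σ2 onset /p/, coda /s/ ok → licit
rot.laj — σ1 onset /r/, coda /t/ ok; σ2 onset /l/, coda /j/ ok → licit
ra — σ1 onset /r/, coda /∅/ ok → licit
ju — σ1 onset /j/, coda /∅/ ok → licit
bo — σ1 onset /b/, coda /∅/ ok → licit
Licit: wis.pos, rot.laj, ra, ju, bo → 5.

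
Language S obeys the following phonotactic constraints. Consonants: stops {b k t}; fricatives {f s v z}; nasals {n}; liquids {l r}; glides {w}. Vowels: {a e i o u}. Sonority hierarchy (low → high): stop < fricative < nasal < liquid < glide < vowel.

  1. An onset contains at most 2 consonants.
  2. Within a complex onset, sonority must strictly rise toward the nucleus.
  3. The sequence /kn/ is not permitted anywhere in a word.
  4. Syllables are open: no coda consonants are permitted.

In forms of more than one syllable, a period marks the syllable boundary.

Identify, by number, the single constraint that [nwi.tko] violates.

2

[nwi.tko]: syllable 2 onset /tk/: /t/ (stop, 1) → /k/ (stop, 1) does not rise.
This is a violation of constraint 2: "Within a complex onset, sonority must strictly rise toward the nucleus."
The remaining constraints (1, 3, 4) are satisfied.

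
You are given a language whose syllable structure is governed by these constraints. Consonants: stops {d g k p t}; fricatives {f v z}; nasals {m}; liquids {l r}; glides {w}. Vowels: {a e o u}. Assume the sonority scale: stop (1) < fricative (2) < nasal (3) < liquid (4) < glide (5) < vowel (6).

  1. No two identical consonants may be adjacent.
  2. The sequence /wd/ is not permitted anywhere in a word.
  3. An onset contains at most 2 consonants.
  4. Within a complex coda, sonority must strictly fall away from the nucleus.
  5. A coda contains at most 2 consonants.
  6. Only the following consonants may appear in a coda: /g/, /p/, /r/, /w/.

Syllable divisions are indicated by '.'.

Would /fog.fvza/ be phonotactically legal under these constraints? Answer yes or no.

no

/fog.fvza/ — violates constraint 3: syllable 2 onset /fvz/ has 3 consonants (> 2) → phonotactically illegal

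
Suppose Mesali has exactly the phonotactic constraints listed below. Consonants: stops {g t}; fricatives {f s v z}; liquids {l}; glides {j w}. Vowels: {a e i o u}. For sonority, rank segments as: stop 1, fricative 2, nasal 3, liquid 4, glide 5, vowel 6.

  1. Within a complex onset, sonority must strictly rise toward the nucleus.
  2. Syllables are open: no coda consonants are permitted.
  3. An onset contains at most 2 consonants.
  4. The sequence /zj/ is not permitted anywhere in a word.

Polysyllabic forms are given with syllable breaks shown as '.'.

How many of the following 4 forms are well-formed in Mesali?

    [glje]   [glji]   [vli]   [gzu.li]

2

[glje] — violates constraint 3: syllable 1 onset /glj/ has 3 consonants (> 2) → ill-formed
[glji] — violates constraint 3: syllable 1 onset /glj/ has 3 consonants (> 2) → ill-formed
[vli] — σ1 onset /vl/ (2→4 rises), coda /∅/ ok → well-formed
[gzu.li] — σ1 onset /gz/ (1→2 rises), coda /∅/ ok; σ2 onset /l/, coda /∅/ ok → well-formed
Well-formed: [vli], [gzu.li] → 2.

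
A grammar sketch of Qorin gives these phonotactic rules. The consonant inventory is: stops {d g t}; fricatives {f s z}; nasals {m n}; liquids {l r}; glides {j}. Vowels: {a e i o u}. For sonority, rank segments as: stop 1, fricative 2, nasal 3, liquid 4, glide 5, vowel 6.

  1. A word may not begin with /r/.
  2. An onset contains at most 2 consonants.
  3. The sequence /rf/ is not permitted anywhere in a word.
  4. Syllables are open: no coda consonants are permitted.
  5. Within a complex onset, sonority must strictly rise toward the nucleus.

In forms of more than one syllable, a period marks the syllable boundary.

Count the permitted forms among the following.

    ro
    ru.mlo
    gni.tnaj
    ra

0

ro — violates constraint 1: word begins with /r/ → not permitted
ru.mlo — violates constraint 1: word begins with /r/ → not permitted
gni.tnaj — violates constraint 4: syllable 2 coda /j/ has 1 consonant (> 0) → not permitted
ra — violates constraint 1: word begins with /r/ → not permitted
No form is permitted → 0.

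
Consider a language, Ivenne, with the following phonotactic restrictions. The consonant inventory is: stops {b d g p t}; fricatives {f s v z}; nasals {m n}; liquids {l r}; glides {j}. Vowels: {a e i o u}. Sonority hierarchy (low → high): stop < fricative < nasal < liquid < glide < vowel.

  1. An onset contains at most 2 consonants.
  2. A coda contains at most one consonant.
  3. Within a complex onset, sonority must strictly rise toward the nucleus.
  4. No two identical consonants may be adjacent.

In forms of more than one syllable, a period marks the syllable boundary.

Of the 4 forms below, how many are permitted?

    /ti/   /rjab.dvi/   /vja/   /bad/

/ti/ — σ1 onset /t/, coda /∅/ ok → permitted
/rjab.dvi/ — σ1 onset /rj/ (4→5 rises), coda /b/ ok; σ2 onset /dv/ (1→2 rises), coda /∅/ ok → permitted
/vja/ — σ1 onset /vj/ (2→5 rises), coda /∅/ ok → permitted
/bad/ — σ1 onset /b/, coda /d/ ok → permitted
Permitted: /ti/, /rjab.dvi/, /vja/, /bad/ → 4.

4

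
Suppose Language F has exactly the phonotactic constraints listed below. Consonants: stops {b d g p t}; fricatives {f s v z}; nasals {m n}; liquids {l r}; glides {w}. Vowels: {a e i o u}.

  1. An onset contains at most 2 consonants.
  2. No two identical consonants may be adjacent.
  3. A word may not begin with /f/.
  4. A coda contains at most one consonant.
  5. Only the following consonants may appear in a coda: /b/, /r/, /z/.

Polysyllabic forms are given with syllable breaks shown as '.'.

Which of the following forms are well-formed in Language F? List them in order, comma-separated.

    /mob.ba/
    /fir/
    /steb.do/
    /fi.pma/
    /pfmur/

/mob.ba/ — violates constraint 2: adjacent identical consonants /bb/ → ill-formed
/fir/ — violates constraint 3: word begins with /f/ → ill-formed
/steb.do/ — σ1 onset /st/ (2C), coda /b/ ok; σ2 onset /d/, coda /∅/ ok → well-formed
/fi.pma/ — violates constraint 3: word begins with /f/ → ill-formed
/pfmur/ — violates constraint 1: syllable 1 onset /pfm/ has 3 consonants (> 2) → ill-formed

/steb.do/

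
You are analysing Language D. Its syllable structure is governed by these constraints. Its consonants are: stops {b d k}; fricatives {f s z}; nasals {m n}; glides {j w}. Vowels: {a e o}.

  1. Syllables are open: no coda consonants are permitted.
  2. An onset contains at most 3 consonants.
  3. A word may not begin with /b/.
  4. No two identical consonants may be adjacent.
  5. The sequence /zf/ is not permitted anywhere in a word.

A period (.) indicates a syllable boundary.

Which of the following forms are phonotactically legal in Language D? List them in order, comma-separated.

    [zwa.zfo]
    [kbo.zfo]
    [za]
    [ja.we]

[zwa.zfo] — violates constraint 5: contains banned sequence /zf/ → phonotactically illegal
[kbo.zfo] — violates constraint 5: contains banned sequence /zf/ → phonotactically illegal
[za] — σ1 onset /z/, coda /∅/ ok → phonotactically legal
[ja.we] — σ1 onset /j/, coda /∅/ ok; σ2 onset /w/, coda /∅/ ok → phonotactically legal

[za], [ja.we]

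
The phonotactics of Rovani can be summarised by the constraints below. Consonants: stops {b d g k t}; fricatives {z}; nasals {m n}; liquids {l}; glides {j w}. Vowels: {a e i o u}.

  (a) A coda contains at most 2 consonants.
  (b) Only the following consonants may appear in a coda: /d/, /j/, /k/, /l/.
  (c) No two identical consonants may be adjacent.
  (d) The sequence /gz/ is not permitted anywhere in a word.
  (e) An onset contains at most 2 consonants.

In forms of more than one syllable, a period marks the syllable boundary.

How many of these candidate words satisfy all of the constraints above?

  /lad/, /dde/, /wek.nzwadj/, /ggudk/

/lad/ — σ1 onset /l/, coda /d/ ok → phonotactically legal
/dde/ — violates constraint (c): adjacent identical consonants /dd/ → phonotactically illegal
/wek.nzwadj/ — violates constraint (e): syllable 2 onset /nzw/ has 3 consonants (> 2) → phonotactically illegal
/ggudk/ — violates constraint (c): adjacent identical consonants /gg/ → phonotactically illegal
Phonotactically legal: /lad/ → 1.

1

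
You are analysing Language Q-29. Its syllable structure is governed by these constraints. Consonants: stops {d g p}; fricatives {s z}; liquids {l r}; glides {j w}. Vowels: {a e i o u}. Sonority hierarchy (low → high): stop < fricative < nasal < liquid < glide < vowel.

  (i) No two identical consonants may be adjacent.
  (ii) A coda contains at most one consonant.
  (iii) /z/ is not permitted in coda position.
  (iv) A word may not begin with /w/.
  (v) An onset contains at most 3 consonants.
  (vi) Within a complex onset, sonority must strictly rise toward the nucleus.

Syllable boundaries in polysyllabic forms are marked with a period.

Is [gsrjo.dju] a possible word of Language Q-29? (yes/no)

no

[gsrjo.dju] — violates constraint (v): syllable 1 onset /gsrj/ has 4 consonants (> 3) → illicit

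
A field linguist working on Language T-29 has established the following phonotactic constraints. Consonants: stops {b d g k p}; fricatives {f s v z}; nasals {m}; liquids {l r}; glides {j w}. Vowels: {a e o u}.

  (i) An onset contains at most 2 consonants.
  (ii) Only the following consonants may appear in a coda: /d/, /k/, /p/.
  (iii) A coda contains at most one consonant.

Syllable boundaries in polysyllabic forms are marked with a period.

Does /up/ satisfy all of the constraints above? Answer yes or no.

/up/ — σ1 onset /∅/, coda /p/ ok → permitted

yes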